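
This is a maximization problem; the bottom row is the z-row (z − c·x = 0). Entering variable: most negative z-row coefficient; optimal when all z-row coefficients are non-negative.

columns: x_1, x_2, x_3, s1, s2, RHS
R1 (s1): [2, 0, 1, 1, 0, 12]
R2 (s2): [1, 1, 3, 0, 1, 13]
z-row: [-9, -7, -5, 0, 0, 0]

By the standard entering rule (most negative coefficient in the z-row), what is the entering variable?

Negative z-row entries: x_1: -9, x_2: -7, x_3: -5.
The most negative is -9 in column x_1, so x_1 enters.

x_1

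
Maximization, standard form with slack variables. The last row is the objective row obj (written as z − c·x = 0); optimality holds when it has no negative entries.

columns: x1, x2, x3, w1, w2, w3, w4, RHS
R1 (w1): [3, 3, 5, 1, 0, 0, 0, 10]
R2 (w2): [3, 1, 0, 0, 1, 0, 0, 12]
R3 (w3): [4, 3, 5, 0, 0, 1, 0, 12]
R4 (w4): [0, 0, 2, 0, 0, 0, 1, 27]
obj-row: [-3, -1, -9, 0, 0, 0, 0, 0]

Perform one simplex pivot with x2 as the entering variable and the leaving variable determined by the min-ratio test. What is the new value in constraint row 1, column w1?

1/3

Ratio test on column x2 — row 1: 10/3 = 10/3; row 2: 12/1 = 12; row 3: 12/3 = 4; row 4: entry 0 ≤ 0. Minimum is 10/3 at row 1 (w1 leaves); pivot element 3.
Divide row 1 by 3; eliminate column x2 from the other rows.
In the new row 1, the w1 entry is the old entry divided by the pivot: 1/3 = 1/3.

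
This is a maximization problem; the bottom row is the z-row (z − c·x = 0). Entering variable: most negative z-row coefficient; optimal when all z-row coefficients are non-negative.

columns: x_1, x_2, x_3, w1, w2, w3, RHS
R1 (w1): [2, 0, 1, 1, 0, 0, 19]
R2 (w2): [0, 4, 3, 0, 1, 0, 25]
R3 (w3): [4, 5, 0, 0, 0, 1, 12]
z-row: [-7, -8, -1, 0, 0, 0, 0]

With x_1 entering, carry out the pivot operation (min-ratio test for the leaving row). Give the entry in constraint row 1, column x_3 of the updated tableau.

1

Ratio test on column x_1 — row 1: 19/2 = 19/2; row 2: entry 0 ≤ 0; row 3: 12/4 = 3. Minimum is 3 at row 3 (w3 leaves); pivot element 4.
Divide row 3 by 4; eliminate column x_1 from the other rows.
Row 1 update in column x_3: 1 − 2·0 = 1.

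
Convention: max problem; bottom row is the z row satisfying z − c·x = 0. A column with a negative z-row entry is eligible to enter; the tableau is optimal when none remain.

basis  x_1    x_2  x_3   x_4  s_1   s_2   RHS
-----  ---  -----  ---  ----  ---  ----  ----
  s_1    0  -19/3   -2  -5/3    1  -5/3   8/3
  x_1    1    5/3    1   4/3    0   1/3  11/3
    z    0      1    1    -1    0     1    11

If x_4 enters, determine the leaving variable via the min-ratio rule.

Column x_4 entries and ratios — s_1: -5/3 ≤ 0, skip; x_1: (11/3)/(4/3) = 11/4.
Smallest ratio is 11/4 in the row of x_1, so x_1 leaves.

x_1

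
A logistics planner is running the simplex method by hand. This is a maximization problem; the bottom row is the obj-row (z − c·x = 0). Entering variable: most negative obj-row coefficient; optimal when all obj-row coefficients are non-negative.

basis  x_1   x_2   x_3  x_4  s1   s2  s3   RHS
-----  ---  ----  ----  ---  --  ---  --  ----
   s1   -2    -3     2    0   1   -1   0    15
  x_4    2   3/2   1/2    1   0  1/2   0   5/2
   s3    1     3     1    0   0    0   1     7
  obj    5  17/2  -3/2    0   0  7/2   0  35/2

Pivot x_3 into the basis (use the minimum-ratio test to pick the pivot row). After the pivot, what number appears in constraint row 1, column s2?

Ratio test on column x_3 — row 1: 15/2 = 15/2; row 2: (5/2)/(1/2) = 5; row 3: 7/1 = 7. Minimum is 5 at row 2 (x_4 leaves); pivot element 1/2.
Divide row 2 by 1/2; eliminate column x_3 from the other rows.
Row 1 update in column s2: -1 − 2·1 = -3.

-3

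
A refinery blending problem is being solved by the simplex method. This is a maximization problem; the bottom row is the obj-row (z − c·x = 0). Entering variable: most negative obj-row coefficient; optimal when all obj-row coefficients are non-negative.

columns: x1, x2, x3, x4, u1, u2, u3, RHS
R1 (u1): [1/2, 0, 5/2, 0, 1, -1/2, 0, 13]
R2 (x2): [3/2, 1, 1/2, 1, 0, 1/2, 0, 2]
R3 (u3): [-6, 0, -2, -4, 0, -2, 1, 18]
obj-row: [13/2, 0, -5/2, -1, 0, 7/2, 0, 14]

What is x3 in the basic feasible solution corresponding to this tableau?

x3 is not in the basis, so in the current basic feasible solution x3 = 0.

0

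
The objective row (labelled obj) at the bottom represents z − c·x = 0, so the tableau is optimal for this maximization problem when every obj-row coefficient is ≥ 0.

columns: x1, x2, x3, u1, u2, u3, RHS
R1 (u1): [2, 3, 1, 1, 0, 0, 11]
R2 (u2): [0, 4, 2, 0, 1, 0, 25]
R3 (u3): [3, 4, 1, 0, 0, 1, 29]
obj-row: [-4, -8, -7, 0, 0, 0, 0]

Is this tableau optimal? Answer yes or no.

The obj-row has a negative entry -8 in column x2, so it is not optimal.

no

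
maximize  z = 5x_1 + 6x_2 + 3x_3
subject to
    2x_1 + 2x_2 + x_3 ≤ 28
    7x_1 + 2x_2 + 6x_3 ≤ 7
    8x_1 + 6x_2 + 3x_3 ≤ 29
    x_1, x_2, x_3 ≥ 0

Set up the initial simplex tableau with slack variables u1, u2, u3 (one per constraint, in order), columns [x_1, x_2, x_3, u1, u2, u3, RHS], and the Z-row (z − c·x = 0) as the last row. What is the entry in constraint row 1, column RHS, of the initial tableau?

28

The RHS of constraint 1 is b_1 = 28.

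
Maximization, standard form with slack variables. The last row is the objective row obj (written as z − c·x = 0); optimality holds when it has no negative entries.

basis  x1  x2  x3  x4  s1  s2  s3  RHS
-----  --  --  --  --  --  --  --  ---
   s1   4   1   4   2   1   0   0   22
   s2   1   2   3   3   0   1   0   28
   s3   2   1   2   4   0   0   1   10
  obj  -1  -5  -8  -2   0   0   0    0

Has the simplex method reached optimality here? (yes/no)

The obj-row has a negative entry -8 in column x3, so it is not optimal.

no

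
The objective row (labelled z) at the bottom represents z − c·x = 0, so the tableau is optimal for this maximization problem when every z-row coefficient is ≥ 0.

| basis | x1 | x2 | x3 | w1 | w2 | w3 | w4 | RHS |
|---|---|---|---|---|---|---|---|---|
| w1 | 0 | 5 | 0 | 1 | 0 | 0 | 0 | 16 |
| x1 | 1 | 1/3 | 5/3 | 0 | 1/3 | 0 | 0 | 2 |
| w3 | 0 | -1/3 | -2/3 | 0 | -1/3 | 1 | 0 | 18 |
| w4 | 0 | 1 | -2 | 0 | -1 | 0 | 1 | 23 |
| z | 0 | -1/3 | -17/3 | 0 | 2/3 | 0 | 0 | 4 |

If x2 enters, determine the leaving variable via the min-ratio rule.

Column x2 entries and ratios — w1: 16/5 = 16/5; x1: 2/(1/3) = 6; w3: -1/3 ≤ 0, skip; w4: 23/1 = 23.
Smallest ratio is 16/5 in the row of w1, so w1 leaves.

w1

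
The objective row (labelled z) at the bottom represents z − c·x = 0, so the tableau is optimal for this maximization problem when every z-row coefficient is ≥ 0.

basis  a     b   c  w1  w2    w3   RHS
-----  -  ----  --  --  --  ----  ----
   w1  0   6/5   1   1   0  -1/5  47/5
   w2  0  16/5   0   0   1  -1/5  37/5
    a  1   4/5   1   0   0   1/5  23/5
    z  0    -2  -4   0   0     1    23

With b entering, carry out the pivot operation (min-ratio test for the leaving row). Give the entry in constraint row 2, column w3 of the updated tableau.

-1/16

Ratio test on column b — row 1: (47/5)/(6/5) = 47/6; row 2: (37/5)/(16/5) = 37/16; row 3: (23/5)/(4/5) = 23/4. Minimum is 37/16 at row 2 (w2 leaves); pivot element 16/5.
Divide row 2 by 16/5; eliminate column b from the other rows.
In the new row 2, the w3 entry is the old entry divided by the pivot: (-1/5)/(16/5) = -1/16.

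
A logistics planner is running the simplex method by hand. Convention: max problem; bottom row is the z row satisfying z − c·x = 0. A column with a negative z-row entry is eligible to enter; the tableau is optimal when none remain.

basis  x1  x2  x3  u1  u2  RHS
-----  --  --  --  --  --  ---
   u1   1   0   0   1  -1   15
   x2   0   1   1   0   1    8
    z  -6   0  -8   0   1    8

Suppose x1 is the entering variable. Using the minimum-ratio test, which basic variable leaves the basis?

u1

Column x1 entries and ratios — u1: 15/1 = 15; x2: 0 ≤ 0, skip.
Smallest ratio is 15 in the row of u1, so u1 leaves.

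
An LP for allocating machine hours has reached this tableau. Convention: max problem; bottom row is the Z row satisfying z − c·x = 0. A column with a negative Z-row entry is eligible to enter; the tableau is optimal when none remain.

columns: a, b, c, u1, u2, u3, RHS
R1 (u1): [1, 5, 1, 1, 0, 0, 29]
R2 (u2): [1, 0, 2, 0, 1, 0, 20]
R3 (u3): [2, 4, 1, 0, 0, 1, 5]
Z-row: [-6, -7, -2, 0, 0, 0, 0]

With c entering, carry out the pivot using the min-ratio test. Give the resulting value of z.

Ratio test on column c — row 1: 29/1 = 29; row 2: 20/2 = 10; row 3: 5/1 = 5. Minimum is 5 at row 3 (u3 leaves); pivot element 1.
Pivot on row 3; the Z-row RHS becomes 0 − (-2)·5 = 10.

10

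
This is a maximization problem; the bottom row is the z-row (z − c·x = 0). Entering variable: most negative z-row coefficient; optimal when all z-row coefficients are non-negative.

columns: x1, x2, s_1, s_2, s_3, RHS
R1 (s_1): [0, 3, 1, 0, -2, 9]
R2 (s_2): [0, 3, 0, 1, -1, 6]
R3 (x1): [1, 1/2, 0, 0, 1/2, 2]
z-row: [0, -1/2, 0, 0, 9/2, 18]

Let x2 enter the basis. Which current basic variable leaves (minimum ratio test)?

Column x2 entries and ratios — s_1: 9/3 = 3; s_2: 6/3 = 2; x1: 2/(1/2) = 4.
Smallest ratio is 2 in the row of s_2, so s_2 leaves.

s_2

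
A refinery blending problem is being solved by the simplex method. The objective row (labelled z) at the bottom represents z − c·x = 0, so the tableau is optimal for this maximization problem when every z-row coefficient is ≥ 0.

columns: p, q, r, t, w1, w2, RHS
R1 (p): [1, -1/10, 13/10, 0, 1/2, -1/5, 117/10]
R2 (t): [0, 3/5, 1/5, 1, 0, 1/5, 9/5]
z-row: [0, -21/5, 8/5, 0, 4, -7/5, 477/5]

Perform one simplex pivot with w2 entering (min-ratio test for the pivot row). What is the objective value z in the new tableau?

108

Ratio test on column w2 — row 1: entry -1/5 ≤ 0; row 2: (9/5)/(1/5) = 9. Minimum is 9 at row 2 (t leaves); pivot element 1/5.
Pivot on row 2; the z-row RHS becomes 477/5 − (-7/5)·9 = 108.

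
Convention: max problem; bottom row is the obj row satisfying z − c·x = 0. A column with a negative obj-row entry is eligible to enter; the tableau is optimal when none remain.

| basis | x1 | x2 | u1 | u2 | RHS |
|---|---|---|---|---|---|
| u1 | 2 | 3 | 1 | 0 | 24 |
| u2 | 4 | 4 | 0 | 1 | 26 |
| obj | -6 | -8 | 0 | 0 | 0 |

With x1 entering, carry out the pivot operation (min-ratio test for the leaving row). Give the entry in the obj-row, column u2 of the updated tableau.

3/2

Ratio test on column x1 — row 1: 24/2 = 12; row 2: 26/4 = 13/2. Minimum is 13/2 at row 2 (u2 leaves); pivot element 4.
Divide row 2 by 4; eliminate column x1 from the other rows.
obj-row update in column u2: 0 − (-6)·(1/4) = 3/2.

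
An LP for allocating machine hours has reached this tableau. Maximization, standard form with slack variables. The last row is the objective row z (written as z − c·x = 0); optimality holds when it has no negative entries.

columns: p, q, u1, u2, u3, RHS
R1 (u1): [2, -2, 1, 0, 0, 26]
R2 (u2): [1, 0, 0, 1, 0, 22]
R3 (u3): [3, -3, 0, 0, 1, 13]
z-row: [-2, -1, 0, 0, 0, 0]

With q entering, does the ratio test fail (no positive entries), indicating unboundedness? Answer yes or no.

yes

Every constraint-row entry in column q is ≤ 0, so increasing q is unbounded.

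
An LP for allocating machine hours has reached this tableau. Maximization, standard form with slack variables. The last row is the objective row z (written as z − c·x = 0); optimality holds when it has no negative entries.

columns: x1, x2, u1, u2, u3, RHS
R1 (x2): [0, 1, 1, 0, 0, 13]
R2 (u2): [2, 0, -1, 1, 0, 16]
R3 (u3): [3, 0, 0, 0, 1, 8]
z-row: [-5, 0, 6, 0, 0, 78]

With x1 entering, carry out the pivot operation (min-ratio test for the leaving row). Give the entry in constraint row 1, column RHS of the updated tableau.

Ratio test on column x1 — row 1: entry 0 ≤ 0; row 2: 16/2 = 8; row 3: 8/3 = 8/3. Minimum is 8/3 at row 3 (u3 leaves); pivot element 3.
Divide row 3 by 3; eliminate column x1 from the other rows.
Row 1 update in column RHS: 13 − 0·(8/3) = 13.

13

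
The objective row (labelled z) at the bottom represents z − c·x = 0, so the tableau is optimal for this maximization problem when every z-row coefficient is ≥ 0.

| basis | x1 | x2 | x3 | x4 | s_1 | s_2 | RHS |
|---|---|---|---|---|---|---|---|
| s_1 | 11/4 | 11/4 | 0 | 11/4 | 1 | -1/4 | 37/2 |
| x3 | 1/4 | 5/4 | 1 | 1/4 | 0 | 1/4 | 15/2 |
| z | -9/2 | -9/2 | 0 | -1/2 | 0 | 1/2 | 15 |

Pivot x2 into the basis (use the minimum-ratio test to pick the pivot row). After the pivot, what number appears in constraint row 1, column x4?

11/5

Ratio test on column x2 — row 1: (37/2)/(11/4) = 74/11; row 2: (15/2)/(5/4) = 6. Minimum is 6 at row 2 (x3 leaves); pivot element 5/4.
Divide row 2 by 5/4; eliminate column x2 from the other rows.
Row 1 update in column x4: 11/4 − (11/4)·(1/5) = 11/5.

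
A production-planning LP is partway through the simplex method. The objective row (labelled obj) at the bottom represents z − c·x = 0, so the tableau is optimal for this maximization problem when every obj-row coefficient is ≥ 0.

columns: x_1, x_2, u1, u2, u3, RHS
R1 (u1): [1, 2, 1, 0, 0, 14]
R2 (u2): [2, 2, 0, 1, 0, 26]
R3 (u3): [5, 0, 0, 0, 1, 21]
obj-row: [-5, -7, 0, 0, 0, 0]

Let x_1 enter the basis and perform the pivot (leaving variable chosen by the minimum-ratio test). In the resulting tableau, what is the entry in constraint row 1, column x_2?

Ratio test on column x_1 — row 1: 14/1 = 14; row 2: 26/2 = 13; row 3: 21/5 = 21/5. Minimum is 21/5 at row 3 (u3 leaves); pivot element 5.
Divide row 3 by 5; eliminate column x_1 from the other rows.
Row 1 update in column x_2: 2 − 1·0 = 2.

2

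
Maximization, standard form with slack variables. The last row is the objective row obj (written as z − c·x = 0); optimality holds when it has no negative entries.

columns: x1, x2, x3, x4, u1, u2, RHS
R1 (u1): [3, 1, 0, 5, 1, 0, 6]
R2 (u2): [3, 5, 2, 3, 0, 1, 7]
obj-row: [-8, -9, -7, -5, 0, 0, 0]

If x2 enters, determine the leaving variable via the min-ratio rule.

u2

Column x2 entries and ratios — u1: 6/1 = 6; u2: 7/5 = 7/5.
Smallest ratio is 7/5 in the row of u2, so u2 leaves.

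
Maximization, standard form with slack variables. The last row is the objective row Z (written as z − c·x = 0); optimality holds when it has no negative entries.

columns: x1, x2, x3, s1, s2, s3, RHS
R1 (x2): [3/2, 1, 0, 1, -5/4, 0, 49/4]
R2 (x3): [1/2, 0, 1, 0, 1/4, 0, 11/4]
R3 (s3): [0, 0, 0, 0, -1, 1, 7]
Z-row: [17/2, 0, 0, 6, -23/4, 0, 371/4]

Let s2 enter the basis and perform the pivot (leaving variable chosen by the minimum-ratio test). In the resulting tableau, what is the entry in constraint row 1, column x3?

5

Ratio test on column s2 — row 1: entry -5/4 ≤ 0; row 2: (11/4)/(1/4) = 11; row 3: entry -1 ≤ 0. Minimum is 11 at row 2 (x3 leaves); pivot element 1/4.
Divide row 2 by 1/4; eliminate column s2 from the other rows.
Row 1 update in column x3: 0 − (-5/4)·4 = 5.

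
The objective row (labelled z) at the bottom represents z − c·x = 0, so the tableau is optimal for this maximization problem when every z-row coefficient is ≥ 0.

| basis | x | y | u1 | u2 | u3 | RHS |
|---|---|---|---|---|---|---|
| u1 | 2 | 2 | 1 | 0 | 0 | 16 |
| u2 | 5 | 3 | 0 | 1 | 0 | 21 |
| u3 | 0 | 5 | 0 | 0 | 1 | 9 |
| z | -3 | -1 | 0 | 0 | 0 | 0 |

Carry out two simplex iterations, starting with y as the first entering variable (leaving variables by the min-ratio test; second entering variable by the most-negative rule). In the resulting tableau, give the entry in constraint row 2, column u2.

Ratio test on column y — row 1: 16/2 = 8; row 2: 21/3 = 7; row 3: 9/5 = 9/5. Minimum is 9/5 at row 3 (u3 leaves); pivot element 5.
Divide row 3 by 5; eliminate column y from the other rows.
Second iteration: most negative z-row entry is -3 in column x, so x enters.
Ratio test on column x — row 1: (62/5)/2 = 31/5; row 2: (78/5)/5 = 78/25; row 3: entry 0 ≤ 0. Minimum is 78/25 at row 2 (u2 leaves); pivot element 5.
Divide row 2 by 5; eliminate column x from the other rows.
After both pivots, the entry at constraint row 2, column u2 is 1/5.

1/5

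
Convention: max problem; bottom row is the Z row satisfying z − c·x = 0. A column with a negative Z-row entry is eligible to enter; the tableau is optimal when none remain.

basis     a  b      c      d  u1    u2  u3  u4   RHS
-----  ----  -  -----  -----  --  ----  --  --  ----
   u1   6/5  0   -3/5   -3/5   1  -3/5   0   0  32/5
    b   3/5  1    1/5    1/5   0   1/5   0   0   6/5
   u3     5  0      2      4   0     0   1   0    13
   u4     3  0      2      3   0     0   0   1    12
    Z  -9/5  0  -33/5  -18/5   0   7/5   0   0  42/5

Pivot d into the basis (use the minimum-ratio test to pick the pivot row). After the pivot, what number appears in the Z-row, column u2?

Ratio test on column d — row 1: entry -3/5 ≤ 0; row 2: (6/5)/(1/5) = 6; row 3: 13/4 = 13/4; row 4: 12/3 = 4. Minimum is 13/4 at row 3 (u3 leaves); pivot element 4.
Divide row 3 by 4; eliminate column d from the other rows.
Z-row update in column u2: 7/5 − (-18/5)·0 = 7/5.

7/5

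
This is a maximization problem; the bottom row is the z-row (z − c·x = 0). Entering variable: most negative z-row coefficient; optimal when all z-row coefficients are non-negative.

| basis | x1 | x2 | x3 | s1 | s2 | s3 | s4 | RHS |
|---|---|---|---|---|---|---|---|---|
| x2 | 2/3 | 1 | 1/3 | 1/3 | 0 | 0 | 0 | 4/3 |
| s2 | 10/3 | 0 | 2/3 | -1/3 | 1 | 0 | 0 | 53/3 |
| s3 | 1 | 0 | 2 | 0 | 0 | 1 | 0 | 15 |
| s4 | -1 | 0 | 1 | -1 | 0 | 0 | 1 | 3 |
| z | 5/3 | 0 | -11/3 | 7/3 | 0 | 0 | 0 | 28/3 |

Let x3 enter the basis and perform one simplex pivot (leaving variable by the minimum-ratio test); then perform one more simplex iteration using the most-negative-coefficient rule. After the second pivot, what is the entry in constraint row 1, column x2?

1

Ratio test on column x3 — row 1: (4/3)/(1/3) = 4; row 2: (53/3)/(2/3) = 53/2; row 3: 15/2 = 15/2; row 4: 3/1 = 3. Minimum is 3 at row 4 (s4 leaves); pivot element 1.
Divide row 4 by 1; eliminate column x3 from the other rows.
Second iteration: most negative z-row entry is -2 in column x1, so x1 enters.
Ratio test on column x1 — row 1: (1/3)/1 = 1/3; row 2: (47/3)/4 = 47/12; row 3: 9/3 = 3; row 4: entry -1 ≤ 0. Minimum is 1/3 at row 1 (x2 leaves); pivot element 1.
Divide row 1 by 1; eliminate column x1 from the other rows.
After both pivots, the entry at constraint row 1, column x2 is 1.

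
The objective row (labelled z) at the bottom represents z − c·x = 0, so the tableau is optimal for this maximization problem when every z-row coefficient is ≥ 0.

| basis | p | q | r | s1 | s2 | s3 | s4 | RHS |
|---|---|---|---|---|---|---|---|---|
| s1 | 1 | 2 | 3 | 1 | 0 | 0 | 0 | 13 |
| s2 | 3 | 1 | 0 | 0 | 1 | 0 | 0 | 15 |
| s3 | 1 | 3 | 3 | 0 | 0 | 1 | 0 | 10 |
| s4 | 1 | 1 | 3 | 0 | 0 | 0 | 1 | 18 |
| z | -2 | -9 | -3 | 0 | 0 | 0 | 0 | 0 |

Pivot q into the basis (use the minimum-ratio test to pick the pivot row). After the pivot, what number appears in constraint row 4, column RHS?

44/3

Ratio test on column q — row 1: 13/2 = 13/2; row 2: 15/1 = 15; row 3: 10/3 = 10/3; row 4: 18/1 = 18. Minimum is 10/3 at row 3 (s3 leaves); pivot element 3.
Divide row 3 by 3; eliminate column q from the other rows.
Row 4 update in column RHS: 18 − 1·(10/3) = 44/3.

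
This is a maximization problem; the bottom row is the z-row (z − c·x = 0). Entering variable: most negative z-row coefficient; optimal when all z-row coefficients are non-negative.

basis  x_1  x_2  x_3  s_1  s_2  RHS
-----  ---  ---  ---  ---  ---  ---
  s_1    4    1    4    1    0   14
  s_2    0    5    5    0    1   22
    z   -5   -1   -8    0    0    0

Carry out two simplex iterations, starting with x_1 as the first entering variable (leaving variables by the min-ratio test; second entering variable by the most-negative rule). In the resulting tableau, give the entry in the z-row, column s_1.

2

Ratio test on column x_1 — row 1: 14/4 = 7/2; row 2: entry 0 ≤ 0. Minimum is 7/2 at row 1 (s_1 leaves); pivot element 4.
Divide row 1 by 4; eliminate column x_1 from the other rows.
Second iteration: most negative z-row entry is -3 in column x_3, so x_3 enters.
Ratio test on column x_3 — row 1: (7/2)/1 = 7/2; row 2: 22/5 = 22/5. Minimum is 7/2 at row 1 (x_1 leaves); pivot element 1.
Divide row 1 by 1; eliminate column x_3 from the other rows.
After both pivots, the entry at the z-row, column s_1 is 2.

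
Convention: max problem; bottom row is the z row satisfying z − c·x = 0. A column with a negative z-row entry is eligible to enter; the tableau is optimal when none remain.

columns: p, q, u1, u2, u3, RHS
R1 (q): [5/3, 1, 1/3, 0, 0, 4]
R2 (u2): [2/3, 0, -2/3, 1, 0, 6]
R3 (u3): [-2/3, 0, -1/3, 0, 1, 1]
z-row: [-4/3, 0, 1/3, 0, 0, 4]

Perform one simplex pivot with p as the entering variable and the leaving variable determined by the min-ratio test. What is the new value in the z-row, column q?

Ratio test on column p — row 1: 4/(5/3) = 12/5; row 2: 6/(2/3) = 9; row 3: entry -2/3 ≤ 0. Minimum is 12/5 at row 1 (q leaves); pivot element 5/3.
Divide row 1 by 5/3; eliminate column p from the other rows.
z-row update in column q: 0 − (-4/3)·(3/5) = 4/5.

4/5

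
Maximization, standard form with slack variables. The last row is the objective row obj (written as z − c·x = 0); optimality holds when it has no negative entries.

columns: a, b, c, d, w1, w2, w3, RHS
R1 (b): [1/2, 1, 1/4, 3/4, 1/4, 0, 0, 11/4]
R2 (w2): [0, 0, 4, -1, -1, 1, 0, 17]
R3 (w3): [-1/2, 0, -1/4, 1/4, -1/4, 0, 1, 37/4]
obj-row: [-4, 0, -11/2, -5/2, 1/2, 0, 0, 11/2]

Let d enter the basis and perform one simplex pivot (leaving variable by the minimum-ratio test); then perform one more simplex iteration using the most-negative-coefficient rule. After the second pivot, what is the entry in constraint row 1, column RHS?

Ratio test on column d — row 1: (11/4)/(3/4) = 11/3; row 2: entry -1 ≤ 0; row 3: (37/4)/(1/4) = 37. Minimum is 11/3 at row 1 (b leaves); pivot element 3/4.
Divide row 1 by 3/4; eliminate column d from the other rows.
Second iteration: most negative obj-row entry is -14/3 in column c, so c enters.
Ratio test on column c — row 1: (11/3)/(1/3) = 11; row 2: (62/3)/(13/3) = 62/13; row 3: entry -1/3 ≤ 0. Minimum is 62/13 at row 2 (w2 leaves); pivot element 13/3.
Divide row 2 by 13/3; eliminate column c from the other rows.
After both pivots, the entry at constraint row 1, column RHS is 27/13.

27/13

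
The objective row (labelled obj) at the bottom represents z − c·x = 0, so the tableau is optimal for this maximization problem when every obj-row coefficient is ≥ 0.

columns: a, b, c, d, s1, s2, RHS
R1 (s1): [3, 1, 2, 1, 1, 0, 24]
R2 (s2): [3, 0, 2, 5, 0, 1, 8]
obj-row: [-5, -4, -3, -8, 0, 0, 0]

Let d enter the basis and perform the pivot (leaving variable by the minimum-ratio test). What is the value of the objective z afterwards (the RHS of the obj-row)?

Ratio test on column d — row 1: 24/1 = 24; row 2: 8/5 = 8/5. Minimum is 8/5 at row 2 (s2 leaves); pivot element 5.
Pivot on row 2; the obj-row RHS becomes 0 − (-8)·(8/5) = 64/5.

64/5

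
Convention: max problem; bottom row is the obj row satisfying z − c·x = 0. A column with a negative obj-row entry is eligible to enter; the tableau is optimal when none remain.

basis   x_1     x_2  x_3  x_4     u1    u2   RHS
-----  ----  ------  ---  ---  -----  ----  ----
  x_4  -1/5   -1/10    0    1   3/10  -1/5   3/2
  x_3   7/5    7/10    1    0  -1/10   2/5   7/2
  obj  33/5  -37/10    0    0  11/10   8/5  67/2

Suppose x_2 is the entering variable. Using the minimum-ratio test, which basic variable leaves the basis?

Column x_2 entries and ratios — x_4: -1/10 ≤ 0, skip; x_3: (7/2)/(7/10) = 5.
Smallest ratio is 5 in the row of x_3, so x_3 leaves.

x_3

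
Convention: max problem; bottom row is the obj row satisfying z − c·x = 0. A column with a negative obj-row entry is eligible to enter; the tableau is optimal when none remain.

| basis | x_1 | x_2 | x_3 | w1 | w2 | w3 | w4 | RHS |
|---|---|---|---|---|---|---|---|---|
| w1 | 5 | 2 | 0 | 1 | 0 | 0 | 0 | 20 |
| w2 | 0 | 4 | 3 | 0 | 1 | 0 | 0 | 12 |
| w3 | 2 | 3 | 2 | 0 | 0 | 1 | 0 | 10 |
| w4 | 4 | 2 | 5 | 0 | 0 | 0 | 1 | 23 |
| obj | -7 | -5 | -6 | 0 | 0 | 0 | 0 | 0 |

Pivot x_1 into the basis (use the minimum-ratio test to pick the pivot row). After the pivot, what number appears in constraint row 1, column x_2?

Ratio test on column x_1 — row 1: 20/5 = 4; row 2: entry 0 ≤ 0; row 3: 10/2 = 5; row 4: 23/4 = 23/4. Minimum is 4 at row 1 (w1 leaves); pivot element 5.
Divide row 1 by 5; eliminate column x_1 from the other rows.
In the new row 1, the x_2 entry is the old entry divided by the pivot: 2/5 = 2/5.

2/5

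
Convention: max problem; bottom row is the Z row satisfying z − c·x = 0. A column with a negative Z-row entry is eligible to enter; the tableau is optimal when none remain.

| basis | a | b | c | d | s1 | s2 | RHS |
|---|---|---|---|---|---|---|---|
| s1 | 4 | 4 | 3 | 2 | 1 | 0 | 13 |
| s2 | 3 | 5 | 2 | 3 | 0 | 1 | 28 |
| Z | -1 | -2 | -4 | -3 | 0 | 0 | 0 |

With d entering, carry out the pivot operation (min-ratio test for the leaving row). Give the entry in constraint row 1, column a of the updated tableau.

Ratio test on column d — row 1: 13/2 = 13/2; row 2: 28/3 = 28/3. Minimum is 13/2 at row 1 (s1 leaves); pivot element 2.
Divide row 1 by 2; eliminate column d from the other rows.
In the new row 1, the a entry is the old entry divided by the pivot: 4/2 = 2.

2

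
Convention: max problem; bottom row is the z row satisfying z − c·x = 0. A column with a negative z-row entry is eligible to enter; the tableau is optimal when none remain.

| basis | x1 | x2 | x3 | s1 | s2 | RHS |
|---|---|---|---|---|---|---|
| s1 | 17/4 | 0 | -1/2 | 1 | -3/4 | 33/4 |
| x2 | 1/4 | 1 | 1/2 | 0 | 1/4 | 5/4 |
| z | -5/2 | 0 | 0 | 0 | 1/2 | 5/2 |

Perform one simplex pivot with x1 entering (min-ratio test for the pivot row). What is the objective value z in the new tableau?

Ratio test on column x1 — row 1: (33/4)/(17/4) = 33/17; row 2: (5/4)/(1/4) = 5. Minimum is 33/17 at row 1 (s1 leaves); pivot element 17/4.
Pivot on row 1; the z-row RHS becomes 5/2 − (-5/2)·(33/17) = 125/17.

125/17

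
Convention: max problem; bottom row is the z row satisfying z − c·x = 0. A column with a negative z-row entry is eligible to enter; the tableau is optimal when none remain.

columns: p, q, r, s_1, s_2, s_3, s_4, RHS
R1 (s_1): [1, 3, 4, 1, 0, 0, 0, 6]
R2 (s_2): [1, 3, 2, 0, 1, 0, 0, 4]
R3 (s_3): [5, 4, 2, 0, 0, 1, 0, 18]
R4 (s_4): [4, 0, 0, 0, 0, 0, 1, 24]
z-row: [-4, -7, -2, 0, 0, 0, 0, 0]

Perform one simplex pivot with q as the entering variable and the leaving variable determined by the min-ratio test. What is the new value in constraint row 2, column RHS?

Ratio test on column q — row 1: 6/3 = 2; row 2: 4/3 = 4/3; row 3: 18/4 = 9/2; row 4: entry 0 ≤ 0. Minimum is 4/3 at row 2 (s_2 leaves); pivot element 3.
Divide row 2 by 3; eliminate column q from the other rows.
In the new row 2, the RHS entry is the old entry divided by the pivot: 4/3 = 4/3.

4/3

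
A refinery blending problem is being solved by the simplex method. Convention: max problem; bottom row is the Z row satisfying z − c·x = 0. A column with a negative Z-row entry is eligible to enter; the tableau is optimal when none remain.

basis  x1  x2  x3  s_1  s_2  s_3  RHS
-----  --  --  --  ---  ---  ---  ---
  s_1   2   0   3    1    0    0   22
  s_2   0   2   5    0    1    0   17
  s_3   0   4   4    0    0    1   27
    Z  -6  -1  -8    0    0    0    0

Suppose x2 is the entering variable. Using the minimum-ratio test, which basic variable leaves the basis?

Column x2 entries and ratios — s_1: 0 ≤ 0, skip; s_2: 17/2 = 17/2; s_3: 27/4 = 27/4.
Smallest ratio is 27/4 in the row of s_3, so s_3 leaves.

s_3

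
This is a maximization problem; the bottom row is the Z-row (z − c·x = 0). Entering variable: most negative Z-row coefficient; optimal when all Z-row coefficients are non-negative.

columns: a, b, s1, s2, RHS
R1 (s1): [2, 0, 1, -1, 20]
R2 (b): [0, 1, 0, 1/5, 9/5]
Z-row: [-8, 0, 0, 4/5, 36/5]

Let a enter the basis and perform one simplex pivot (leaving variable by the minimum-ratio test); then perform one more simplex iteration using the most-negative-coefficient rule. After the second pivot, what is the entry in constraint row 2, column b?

Ratio test on column a — row 1: 20/2 = 10; row 2: entry 0 ≤ 0. Minimum is 10 at row 1 (s1 leaves); pivot element 2.
Divide row 1 by 2; eliminate column a from the other rows.
Second iteration: most negative Z-row entry is -16/5 in column s2, so s2 enters.
Ratio test on column s2 — row 1: entry -1/2 ≤ 0; row 2: (9/5)/(1/5) = 9. Minimum is 9 at row 2 (b leaves); pivot element 1/5.
Divide row 2 by 1/5; eliminate column s2 from the other rows.
After both pivots, the entry at constraint row 2, column b is 5.

5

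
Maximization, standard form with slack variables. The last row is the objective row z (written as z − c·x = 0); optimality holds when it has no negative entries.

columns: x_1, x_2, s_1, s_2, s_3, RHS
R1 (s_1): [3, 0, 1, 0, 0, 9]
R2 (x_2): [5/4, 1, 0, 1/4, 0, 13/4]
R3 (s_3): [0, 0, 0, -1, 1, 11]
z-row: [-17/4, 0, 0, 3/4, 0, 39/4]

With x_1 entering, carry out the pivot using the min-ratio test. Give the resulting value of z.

104/5

Ratio test on column x_1 — row 1: 9/3 = 3; row 2: (13/4)/(5/4) = 13/5; row 3: entry 0 ≤ 0. Minimum is 13/5 at row 2 (x_2 leaves); pivot element 5/4.
Pivot on row 2; the z-row RHS becomes 39/4 − (-17/4)·(13/5) = 104/5.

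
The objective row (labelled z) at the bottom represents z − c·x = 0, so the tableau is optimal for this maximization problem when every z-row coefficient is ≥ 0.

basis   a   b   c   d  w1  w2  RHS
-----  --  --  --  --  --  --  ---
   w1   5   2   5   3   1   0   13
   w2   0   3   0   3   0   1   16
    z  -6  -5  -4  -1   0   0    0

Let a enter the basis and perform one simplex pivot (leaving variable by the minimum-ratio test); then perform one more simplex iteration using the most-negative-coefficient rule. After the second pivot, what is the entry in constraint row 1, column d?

1/5

Ratio test on column a — row 1: 13/5 = 13/5; row 2: entry 0 ≤ 0. Minimum is 13/5 at row 1 (w1 leaves); pivot element 5.
Divide row 1 by 5; eliminate column a from the other rows.
Second iteration: most negative z-row entry is -13/5 in column b, so b enters.
Ratio test on column b — row 1: (13/5)/(2/5) = 13/2; row 2: 16/3 = 16/3. Minimum is 16/3 at row 2 (w2 leaves); pivot element 3.
Divide row 2 by 3; eliminate column b from the other rows.
After both pivots, the entry at constraint row 1, column d is 1/5.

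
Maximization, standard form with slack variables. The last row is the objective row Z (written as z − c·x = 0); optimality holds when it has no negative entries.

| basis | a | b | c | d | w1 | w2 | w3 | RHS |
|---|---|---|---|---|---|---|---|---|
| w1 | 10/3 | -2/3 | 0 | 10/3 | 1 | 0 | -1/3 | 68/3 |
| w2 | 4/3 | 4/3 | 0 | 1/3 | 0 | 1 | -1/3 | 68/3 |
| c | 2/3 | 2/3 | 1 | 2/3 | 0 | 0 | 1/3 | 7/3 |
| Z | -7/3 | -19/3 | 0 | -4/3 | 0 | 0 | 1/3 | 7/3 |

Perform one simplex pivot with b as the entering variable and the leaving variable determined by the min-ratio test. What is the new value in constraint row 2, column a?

Ratio test on column b — row 1: entry -2/3 ≤ 0; row 2: (68/3)/(4/3) = 17; row 3: (7/3)/(2/3) = 7/2. Minimum is 7/2 at row 3 (c leaves); pivot element 2/3.
Divide row 3 by 2/3; eliminate column b from the other rows.
Row 2 update in column a: 4/3 − (4/3)·1 = 0.

0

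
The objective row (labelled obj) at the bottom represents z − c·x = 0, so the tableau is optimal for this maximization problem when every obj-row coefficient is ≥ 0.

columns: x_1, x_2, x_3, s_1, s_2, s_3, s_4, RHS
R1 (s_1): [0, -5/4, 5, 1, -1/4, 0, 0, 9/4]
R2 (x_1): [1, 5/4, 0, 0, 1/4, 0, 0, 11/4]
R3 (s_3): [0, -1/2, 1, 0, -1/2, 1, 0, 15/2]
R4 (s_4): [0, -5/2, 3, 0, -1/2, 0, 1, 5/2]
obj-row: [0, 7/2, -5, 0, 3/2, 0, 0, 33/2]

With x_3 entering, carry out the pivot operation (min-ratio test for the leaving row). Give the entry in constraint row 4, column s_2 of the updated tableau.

Ratio test on column x_3 — row 1: (9/4)/5 = 9/20; row 2: entry 0 ≤ 0; row 3: (15/2)/1 = 15/2; row 4: (5/2)/3 = 5/6. Minimum is 9/20 at row 1 (s_1 leaves); pivot element 5.
Divide row 1 by 5; eliminate column x_3 from the other rows.
Row 4 update in column s_2: -1/2 − 3·(-1/20) = -7/20.

-7/20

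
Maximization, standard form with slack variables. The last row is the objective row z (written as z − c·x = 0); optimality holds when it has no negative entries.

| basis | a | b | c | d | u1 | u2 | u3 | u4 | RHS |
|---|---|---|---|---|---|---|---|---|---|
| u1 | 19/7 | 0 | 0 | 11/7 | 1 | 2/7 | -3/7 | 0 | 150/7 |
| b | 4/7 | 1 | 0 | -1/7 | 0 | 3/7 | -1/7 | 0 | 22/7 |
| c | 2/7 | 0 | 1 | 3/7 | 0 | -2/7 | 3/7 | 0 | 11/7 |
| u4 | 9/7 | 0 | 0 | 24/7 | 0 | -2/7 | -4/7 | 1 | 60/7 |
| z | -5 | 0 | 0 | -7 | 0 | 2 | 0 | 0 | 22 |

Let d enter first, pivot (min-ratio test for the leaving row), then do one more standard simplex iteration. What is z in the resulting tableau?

Ratio test on column d — row 1: (150/7)/(11/7) = 150/11; row 2: entry -1/7 ≤ 0; row 3: (11/7)/(3/7) = 11/3; row 4: (60/7)/(24/7) = 5/2. Minimum is 5/2 at row 4 (u4 leaves); pivot element 24/7.
Pivot on row 4; the z-row RHS becomes 22 − (-7)·(5/2) = 79/2.
Next entering variable (most negative z-row entry -19/8): a.
Ratio test on column a — row 1: (35/2)/(17/8) = 140/17; row 2: (7/2)/(5/8) = 28/5; row 3: (1/2)/(1/8) = 4; row 4: (5/2)/(3/8) = 20/3. Minimum is 4 at row 3 (c leaves); pivot element 1/8.
After the second pivot the z-row RHS is 79/2 − (-19/8)·4 = 49.

49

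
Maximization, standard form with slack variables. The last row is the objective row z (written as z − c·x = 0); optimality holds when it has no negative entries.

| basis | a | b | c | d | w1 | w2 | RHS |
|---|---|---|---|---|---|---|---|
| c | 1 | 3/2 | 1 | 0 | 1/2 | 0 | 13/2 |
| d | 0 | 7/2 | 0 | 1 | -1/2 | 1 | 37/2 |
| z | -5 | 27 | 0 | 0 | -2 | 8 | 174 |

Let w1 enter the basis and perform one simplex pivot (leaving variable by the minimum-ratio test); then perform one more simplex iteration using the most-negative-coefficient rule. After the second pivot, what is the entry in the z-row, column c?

Ratio test on column w1 — row 1: (13/2)/(1/2) = 13; row 2: entry -1/2 ≤ 0. Minimum is 13 at row 1 (c leaves); pivot element 1/2.
Divide row 1 by 1/2; eliminate column w1 from the other rows.
Second iteration: most negative z-row entry is -1 in column a, so a enters.
Ratio test on column a — row 1: 13/2 = 13/2; row 2: 25/1 = 25. Minimum is 13/2 at row 1 (w1 leaves); pivot element 2.
Divide row 1 by 2; eliminate column a from the other rows.
After both pivots, the entry at the z-row, column c is 5.

5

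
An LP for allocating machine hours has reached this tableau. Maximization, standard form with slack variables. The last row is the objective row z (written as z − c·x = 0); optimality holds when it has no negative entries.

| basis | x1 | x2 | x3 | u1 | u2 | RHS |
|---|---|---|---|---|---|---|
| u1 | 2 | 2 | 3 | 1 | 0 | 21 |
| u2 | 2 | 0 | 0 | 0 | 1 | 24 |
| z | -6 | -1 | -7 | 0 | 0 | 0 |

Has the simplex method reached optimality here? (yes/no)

The z-row has a negative entry -7 in column x3, so it is not optimal.

no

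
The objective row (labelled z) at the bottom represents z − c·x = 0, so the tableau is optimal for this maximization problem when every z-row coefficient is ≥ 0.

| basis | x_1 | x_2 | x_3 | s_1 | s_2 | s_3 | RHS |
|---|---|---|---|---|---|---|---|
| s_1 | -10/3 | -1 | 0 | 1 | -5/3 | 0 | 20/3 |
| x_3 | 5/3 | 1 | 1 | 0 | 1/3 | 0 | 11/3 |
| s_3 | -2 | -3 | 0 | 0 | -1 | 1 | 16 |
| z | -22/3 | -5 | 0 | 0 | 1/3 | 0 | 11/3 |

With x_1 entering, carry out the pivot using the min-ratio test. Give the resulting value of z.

99/5

Ratio test on column x_1 — row 1: entry -10/3 ≤ 0; row 2: (11/3)/(5/3) = 11/5; row 3: entry -2 ≤ 0. Minimum is 11/5 at row 2 (x_3 leaves); pivot element 5/3.
Pivot on row 2; the z-row RHS becomes 11/3 − (-22/3)·(11/5) = 99/5.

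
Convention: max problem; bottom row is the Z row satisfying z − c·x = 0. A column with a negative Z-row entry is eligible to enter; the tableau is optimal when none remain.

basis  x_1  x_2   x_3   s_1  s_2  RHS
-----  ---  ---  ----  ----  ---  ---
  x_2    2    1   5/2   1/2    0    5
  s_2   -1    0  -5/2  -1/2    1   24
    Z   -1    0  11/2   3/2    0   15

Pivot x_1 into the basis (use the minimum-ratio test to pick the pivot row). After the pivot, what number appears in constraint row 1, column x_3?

Ratio test on column x_1 — row 1: 5/2 = 5/2; row 2: entry -1 ≤ 0. Minimum is 5/2 at row 1 (x_2 leaves); pivot element 2.
Divide row 1 by 2; eliminate column x_1 from the other rows.
In the new row 1, the x_3 entry is the old entry divided by the pivot: (5/2)/2 = 5/4.

5/4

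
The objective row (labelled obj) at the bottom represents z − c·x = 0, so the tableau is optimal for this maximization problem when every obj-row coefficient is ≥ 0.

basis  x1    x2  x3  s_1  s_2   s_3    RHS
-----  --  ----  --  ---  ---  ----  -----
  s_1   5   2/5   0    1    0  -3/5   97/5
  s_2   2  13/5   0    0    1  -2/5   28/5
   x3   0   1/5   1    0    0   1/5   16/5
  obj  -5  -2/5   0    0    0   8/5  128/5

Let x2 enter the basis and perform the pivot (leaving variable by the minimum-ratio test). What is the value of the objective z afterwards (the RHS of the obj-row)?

Ratio test on column x2 — row 1: (97/5)/(2/5) = 97/2; row 2: (28/5)/(13/5) = 28/13; row 3: (16/5)/(1/5) = 16. Minimum is 28/13 at row 2 (s_2 leaves); pivot element 13/5.
Pivot on row 2; the obj-row RHS becomes 128/5 − (-2/5)·(28/13) = 344/13.

344/13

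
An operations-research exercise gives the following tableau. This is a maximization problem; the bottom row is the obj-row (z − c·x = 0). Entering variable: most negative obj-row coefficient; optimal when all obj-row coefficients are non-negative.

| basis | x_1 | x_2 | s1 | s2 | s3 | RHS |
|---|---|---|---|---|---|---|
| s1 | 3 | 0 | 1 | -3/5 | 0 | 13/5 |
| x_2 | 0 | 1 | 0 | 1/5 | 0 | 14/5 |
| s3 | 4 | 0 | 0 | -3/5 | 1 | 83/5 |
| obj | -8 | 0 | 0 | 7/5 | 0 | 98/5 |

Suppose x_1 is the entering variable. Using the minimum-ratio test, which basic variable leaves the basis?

Column x_1 entries and ratios — s1: (13/5)/3 = 13/15; x_2: 0 ≤ 0, skip; s3: (83/5)/4 = 83/20.
Smallest ratio is 13/15 in the row of s1, so s1 leaves.

s1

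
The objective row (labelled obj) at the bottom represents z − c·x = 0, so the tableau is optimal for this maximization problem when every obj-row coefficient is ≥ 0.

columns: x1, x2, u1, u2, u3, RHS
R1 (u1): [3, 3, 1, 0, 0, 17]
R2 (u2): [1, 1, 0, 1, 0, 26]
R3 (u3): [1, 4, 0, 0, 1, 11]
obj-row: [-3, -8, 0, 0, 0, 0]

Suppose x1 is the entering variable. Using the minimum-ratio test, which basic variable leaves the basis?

Column x1 entries and ratios — u1: 17/3 = 17/3; u2: 26/1 = 26; u3: 11/1 = 11.
Smallest ratio is 17/3 in the row of u1, so u1 leaves.

u1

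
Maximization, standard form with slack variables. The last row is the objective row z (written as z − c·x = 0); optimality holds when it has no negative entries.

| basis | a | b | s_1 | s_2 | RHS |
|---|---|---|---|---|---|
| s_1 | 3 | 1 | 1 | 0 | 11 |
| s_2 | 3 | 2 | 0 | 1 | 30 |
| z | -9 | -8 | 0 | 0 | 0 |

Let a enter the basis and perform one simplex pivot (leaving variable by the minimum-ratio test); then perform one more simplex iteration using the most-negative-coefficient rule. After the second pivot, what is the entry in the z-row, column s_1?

Ratio test on column a — row 1: 11/3 = 11/3; row 2: 30/3 = 10. Minimum is 11/3 at row 1 (s_1 leaves); pivot element 3.
Divide row 1 by 3; eliminate column a from the other rows.
Second iteration: most negative z-row entry is -5 in column b, so b enters.
Ratio test on column b — row 1: (11/3)/(1/3) = 11; row 2: 19/1 = 19. Minimum is 11 at row 1 (a leaves); pivot element 1/3.
Divide row 1 by 1/3; eliminate column b from the other rows.
After both pivots, the entry at the z-row, column s_1 is 8.

8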